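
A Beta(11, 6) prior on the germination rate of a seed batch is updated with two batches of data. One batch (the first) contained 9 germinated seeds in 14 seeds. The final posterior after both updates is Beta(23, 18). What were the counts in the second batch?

3 germinated seeds and 7 non-germinating seeds

Sequential conjugate updates are equivalent to a single update on the pooled data, so total successes = posterior α − prior α and total failures = posterior β − prior β.
Total across both batches: 23−11=12 germinated seeds, 18−6=12 non-germinating seeds.
Subtract the first batch: 12−9=3 germinated seeds and 12−5=7 non-germinating seeds.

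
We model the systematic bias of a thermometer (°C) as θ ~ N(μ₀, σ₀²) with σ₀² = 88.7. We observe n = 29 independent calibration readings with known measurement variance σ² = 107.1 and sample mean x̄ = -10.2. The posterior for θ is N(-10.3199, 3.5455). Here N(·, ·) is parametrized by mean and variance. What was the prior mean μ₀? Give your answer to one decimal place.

With known observation variance, the Normal–Normal posterior has precision τ_n = τ₀ + n/σ² and mean μ_n = (τ₀μ₀ + (n/σ²)x̄)/τ_n.
Here τ₀ = 1/88.7 = 0.011274 and τ_data = 29/107.1 = 0.270775, so τ_n = 0.282049.
Rearranging for μ₀: μ₀ = (μ_n·τ_n − τ_data·x̄)/τ₀ = (-10.3199·0.282049 − 0.270775·-10.2) / 0.011274 = -0.148812/0.011274 ≈ -13.2.

μ₀ = -13.2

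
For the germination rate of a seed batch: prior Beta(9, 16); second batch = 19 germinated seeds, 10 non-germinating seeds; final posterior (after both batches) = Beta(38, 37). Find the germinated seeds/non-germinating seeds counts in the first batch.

10 germinated seeds and 11 non-germinating seeds

Because Beta–binomial updating is additive in the counts, the combined data contributed (α_post−α_prior, β_post−β_prior) successes and failures.
Total across both batches: 38−9=29 germinated seeds, 37−16=21 non-germinating seeds.
Subtract the second batch: 29−19=10 germinated seeds and 21−10=11 non-germinating seeds.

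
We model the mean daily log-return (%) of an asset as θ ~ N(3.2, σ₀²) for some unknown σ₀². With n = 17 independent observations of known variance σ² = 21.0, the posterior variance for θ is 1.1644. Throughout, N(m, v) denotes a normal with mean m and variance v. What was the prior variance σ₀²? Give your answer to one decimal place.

Posterior precision equals prior precision plus data precision: 1/σ_n² = 1/σ₀² + n/σ².
So 1/σ₀² = 1/1.1644 − 17/21.0 = 0.858811 − 0.809524 = 0.049287.
Hence σ₀² = 1/0.049287 ≈ 20.3.

σ₀² = 20.3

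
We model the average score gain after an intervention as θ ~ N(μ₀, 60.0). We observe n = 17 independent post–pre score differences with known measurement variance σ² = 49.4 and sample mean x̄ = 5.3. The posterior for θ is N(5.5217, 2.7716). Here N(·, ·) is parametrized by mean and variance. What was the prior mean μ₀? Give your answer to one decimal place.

The posterior mean is a precision-weighted average: μ_n = (τ₀μ₀ + τ_data·x̄)/(τ₀+τ_data), with τ₀=1/σ₀² and τ_data=n/σ².
Here τ₀ = 1/60.0 = 0.016667 and τ_data = 17/49.4 = 0.344130, so τ_n = 0.360797.
Rearranging for μ₀: μ₀ = (μ_n·τ_n − τ_data·x̄)/τ₀ = (5.5217·0.360797 − 0.344130·5.3) / 0.016667 = 0.168324/0.016667 ≈ 10.1.

μ₀ = 10.1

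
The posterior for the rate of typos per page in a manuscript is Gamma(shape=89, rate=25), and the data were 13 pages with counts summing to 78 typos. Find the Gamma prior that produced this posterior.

Gamma(shape=11, rate=12)

A Gamma(α, β) prior (rate parametrization) on a Poisson rate with n observations summing to S gives posterior Gamma(α+S, β+n).
So α = 89 − 78 = 11 and β = 25 − 13 = 12.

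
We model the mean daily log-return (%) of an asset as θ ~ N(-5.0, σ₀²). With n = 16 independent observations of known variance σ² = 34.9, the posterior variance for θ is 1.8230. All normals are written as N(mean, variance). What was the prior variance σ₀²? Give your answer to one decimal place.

σ₀² = 11.1

For the Normal–Normal model with known σ², precisions add: τ_n = τ₀ + n/σ².
So 1/σ₀² = 1/1.8230 − 16/34.9 = 0.548546 − 0.458453 = 0.090093.
Hence σ₀² = 1/0.090093 ≈ 11.1.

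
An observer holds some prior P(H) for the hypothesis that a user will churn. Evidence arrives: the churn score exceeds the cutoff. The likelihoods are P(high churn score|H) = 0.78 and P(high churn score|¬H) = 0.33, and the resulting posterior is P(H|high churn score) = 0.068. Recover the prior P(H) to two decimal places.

P(H) = 0.03

In odds form, posterior odds = prior odds × likelihood ratio, so prior odds = posterior odds ÷ LR.
Posterior odds = 0.068/(1−0.068) = 0.0730. LR = 0.78/0.33 = 2.3636.
Prior odds = 0.0730/2.3636 = 0.0309, so P(H) = 0.0309/(1+0.0309) ≈ 0.03.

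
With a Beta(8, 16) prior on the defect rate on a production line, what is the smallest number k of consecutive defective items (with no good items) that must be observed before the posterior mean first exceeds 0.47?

k = 7

After k defective items and 0 good items the posterior is Beta(8+k, 16), with mean (8+k)/(8+16+k).
Set (8+k)/(24+k) > 0.47 and solve: k > (0.47·24 − 8)/(1 − 0.47) = 6.189.
The smallest integer exceeding 6.189 is 7, and checking k=7: (15)/(31) = 0.4839 > 0.47.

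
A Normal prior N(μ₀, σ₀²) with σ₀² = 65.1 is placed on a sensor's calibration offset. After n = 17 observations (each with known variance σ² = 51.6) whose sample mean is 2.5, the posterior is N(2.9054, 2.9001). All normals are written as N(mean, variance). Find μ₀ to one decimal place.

With known observation variance, the Normal–Normal posterior has precision τ_n = τ₀ + n/σ² and mean μ_n = (τ₀μ₀ + (n/σ²)x̄)/τ_n.
Here τ₀ = 1/65.1 = 0.015361 and τ_data = 17/51.6 = 0.329457, so τ_n = 0.344818.
Rearranging for μ₀: μ₀ = (μ_n·τ_n − τ_data·x̄)/τ₀ = (2.9054·0.344818 − 0.329457·2.5) / 0.015361 = 0.178192/0.015361 ≈ 11.6.

μ₀ = 11.6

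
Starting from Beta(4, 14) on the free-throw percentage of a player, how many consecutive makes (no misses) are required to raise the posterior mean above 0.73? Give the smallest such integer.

After k makes and 0 misses the posterior is Beta(4+k, 14), with mean (4+k)/(4+14+k).
Set (4+k)/(18+k) > 0.73 and solve: k > (0.73·18 − 4)/(1 − 0.73) = 33.852.
The smallest integer exceeding 33.852 is 34, and checking k=34: (38)/(52) = 0.7308 > 0.73.

k = 34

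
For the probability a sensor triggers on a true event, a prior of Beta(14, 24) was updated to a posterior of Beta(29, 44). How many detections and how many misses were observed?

Under Beta–binomial conjugacy the posterior parameters are (a+s, b+f).
Match parameters: s=29−14=15, f=44−24=20.

15 detections and 20 misses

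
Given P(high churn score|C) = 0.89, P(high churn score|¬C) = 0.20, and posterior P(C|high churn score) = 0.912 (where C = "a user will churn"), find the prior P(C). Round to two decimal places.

P(C) = 0.70

In odds form, posterior odds = prior odds × likelihood ratio, so prior odds = posterior odds ÷ LR.
Posterior odds = 0.912/(1−0.912) = 10.3636. LR = 0.89/0.20 = 4.4500.
Prior odds = 10.3636/4.4500 = 2.3289, so P(C) = 2.3289/(1+2.3289) ≈ 0.70.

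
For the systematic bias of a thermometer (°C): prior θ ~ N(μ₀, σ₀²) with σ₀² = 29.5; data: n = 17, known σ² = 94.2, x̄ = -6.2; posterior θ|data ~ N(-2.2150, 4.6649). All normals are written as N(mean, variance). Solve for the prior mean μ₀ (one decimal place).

μ₀ = 19.0

The posterior mean is a precision-weighted average: μ_n = (τ₀μ₀ + τ_data·x̄)/(τ₀+τ_data), with τ₀=1/σ₀² and τ_data=n/σ².
Here τ₀ = 1/29.5 = 0.033898 and τ_data = 17/94.2 = 0.180467, so τ_n = 0.214365.
Rearranging for μ₀: μ₀ = (μ_n·τ_n − τ_data·x̄)/τ₀ = (-2.2150·0.214365 − 0.180467·-6.2) / 0.033898 = 0.644077/0.033898 ≈ 19.0.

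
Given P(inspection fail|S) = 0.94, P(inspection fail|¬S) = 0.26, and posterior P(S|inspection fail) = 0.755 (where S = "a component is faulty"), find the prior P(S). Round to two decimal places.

P(S) = 0.46

In odds form, posterior odds = prior odds × likelihood ratio, so prior odds = posterior odds ÷ LR.
Posterior odds = 0.755/(1−0.755) = 3.0816. LR = 0.94/0.26 = 3.6154.
Prior odds = 3.0816/3.6154 = 0.8524, so P(S) = 0.8524/(1+0.8524) ≈ 0.46.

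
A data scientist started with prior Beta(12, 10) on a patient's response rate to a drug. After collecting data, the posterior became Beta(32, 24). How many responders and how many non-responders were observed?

Beta is conjugate to the binomial likelihood: posterior = Beta(α+s, β+f).
Match parameters: s=32−12=20, f=24−10=14.

20 responders and 14 non-responders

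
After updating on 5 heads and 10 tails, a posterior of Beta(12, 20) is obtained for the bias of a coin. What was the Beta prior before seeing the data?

Beta is conjugate to the binomial likelihood: posterior = Beta(α+s, β+f).
So α = 12 − 5 = 7 and β = 20 − 10 = 10.

Beta(7, 10)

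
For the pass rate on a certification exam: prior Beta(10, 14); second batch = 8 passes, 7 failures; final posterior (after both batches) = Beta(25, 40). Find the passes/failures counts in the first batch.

7 passes and 19 failures

Sequential conjugate updates are equivalent to a single update on the pooled data, so total successes = posterior α − prior α and total failures = posterior β − prior β.
Total across both batches: 25−10=15 passes, 40−14=26 failures.
Subtract the second batch: 15−8=7 passes and 26−7=19 failures.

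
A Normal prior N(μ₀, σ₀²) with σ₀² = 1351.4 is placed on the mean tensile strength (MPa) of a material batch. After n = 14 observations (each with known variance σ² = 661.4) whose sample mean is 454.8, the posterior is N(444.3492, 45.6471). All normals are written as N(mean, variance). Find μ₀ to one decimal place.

μ₀ = 145.4

With known observation variance, the Normal–Normal posterior has precision τ_n = τ₀ + n/σ² and mean μ_n = (τ₀μ₀ + (n/σ²)x̄)/τ_n.
Here τ₀ = 1/1351.4 = 0.000740 and τ_data = 14/661.4 = 0.021167, so τ_n = 0.021907.
Rearranging for μ₀: μ₀ = (μ_n·τ_n − τ_data·x̄)/τ₀ = (444.3492·0.021907 − 0.021167·454.8) / 0.000740 = 0.107606/0.000740 ≈ 145.4.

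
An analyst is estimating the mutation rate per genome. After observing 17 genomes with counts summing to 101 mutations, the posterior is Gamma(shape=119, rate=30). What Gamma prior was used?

Gamma(shape=18, rate=13)

Gamma–Poisson conjugacy: posterior shape = α + Σxᵢ, posterior rate = β + n.
So α = 119 − 101 = 18 and β = 30 − 17 = 13.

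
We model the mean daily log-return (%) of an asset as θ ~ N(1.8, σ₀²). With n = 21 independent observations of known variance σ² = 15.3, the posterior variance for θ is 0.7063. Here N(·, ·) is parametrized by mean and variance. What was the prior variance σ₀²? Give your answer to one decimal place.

Posterior precision equals prior precision plus data precision: 1/σ_n² = 1/σ₀² + n/σ².
So 1/σ₀² = 1/0.7063 − 21/15.3 = 1.415829 − 1.372549 = 0.043280.
Hence σ₀² = 1/0.043280 ≈ 23.1.

σ₀² = 23.1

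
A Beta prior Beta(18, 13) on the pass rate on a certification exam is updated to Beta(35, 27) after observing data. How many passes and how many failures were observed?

17 passes and 14 failures

A Beta(a, b) prior with s successes and f failures in binomial data gives a Beta(a+s, b+f) posterior.
Match parameters: s=35−18=17, f=27−13=14.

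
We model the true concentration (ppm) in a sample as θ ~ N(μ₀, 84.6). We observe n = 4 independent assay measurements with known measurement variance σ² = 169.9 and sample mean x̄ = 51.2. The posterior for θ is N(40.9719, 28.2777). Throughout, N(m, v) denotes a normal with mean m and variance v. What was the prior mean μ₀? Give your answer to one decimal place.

μ₀ = 20.6

With known observation variance, the Normal–Normal posterior has precision τ_n = τ₀ + n/σ² and mean μ_n = (τ₀μ₀ + (n/σ²)x̄)/τ_n.
Here τ₀ = 1/84.6 = 0.011820 and τ_data = 4/169.9 = 0.023543, so τ_n = 0.035363.
Rearranging for μ₀: μ₀ = (μ_n·τ_n − τ_data·x̄)/τ₀ = (40.9719·0.035363 − 0.023543·51.2) / 0.011820 = 0.243488/0.011820 ≈ 20.6.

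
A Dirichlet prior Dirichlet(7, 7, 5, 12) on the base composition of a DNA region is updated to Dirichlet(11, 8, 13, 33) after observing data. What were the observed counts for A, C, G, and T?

For a Dirichlet(α) prior with multinomial counts c, the posterior is Dirichlet(α + c) componentwise.
Counts are posterior − prior componentwise: 11−7=4, 8−7=1, 13−5=8, 33−12=21.

counts (4, 1, 8, 21)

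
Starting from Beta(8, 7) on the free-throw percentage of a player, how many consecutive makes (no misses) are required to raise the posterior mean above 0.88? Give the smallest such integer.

After k makes and 0 misses the posterior is Beta(8+k, 7), with mean (8+k)/(8+7+k).
Set (8+k)/(15+k) > 0.88 and solve: k > (0.88·15 − 8)/(1 − 0.88) = 43.333.
The smallest integer exceeding 43.333 is 44.

k = 44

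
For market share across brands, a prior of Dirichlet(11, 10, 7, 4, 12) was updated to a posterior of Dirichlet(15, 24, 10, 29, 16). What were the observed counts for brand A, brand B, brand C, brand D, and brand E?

counts (4, 14, 3, 25, 4)

For a Dirichlet(α) prior with multinomial counts c, the posterior is Dirichlet(α + c) componentwise.
Counts are posterior − prior componentwise: 15−11=4, 24−10=14, 10−7=3, 29−4=25, 16−12=4.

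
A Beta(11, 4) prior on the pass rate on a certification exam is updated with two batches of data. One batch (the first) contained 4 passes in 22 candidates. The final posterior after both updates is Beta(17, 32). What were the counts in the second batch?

Sequential conjugate updates are equivalent to a single update on the pooled data, so total successes = posterior α − prior α and total failures = posterior β − prior β.
Total across both batches: 17−11=6 passes, 32−4=28 failures.
Subtract the first batch: 6−4=2 passes and 28−18=10 failures.

2 passes and 10 failures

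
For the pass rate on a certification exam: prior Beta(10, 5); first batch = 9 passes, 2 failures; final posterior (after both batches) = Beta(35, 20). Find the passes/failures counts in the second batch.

Because Beta–binomial updating is additive in the counts, the combined data contributed (α_post−α_prior, β_post−β_prior) successes and failures.
Total across both batches: 35−10=25 passes, 20−5=15 failures.
Subtract the first batch: 25−9=16 passes and 15−2=13 failures.

16 passes and 13 failures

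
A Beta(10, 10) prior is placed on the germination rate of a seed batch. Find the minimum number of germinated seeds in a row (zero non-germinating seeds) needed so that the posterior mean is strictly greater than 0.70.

After k germinated seeds and 0 non-germinating seeds the posterior is Beta(10+k, 10), with mean (10+k)/(10+10+k).
Set (10+k)/(20+k) > 0.70 and solve: k > (0.70·20 − 10)/(1 − 0.70) = 13.333.
The smallest integer exceeding 13.333 is 14, and checking k=14: (24)/(34) = 0.7059 > 0.70.

k = 14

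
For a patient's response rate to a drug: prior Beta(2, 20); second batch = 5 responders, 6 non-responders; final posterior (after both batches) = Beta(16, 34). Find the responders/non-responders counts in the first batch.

9 responders and 8 non-responders

Sequential conjugate updates are equivalent to a single update on the pooled data, so total successes = posterior α − prior α and total failures = posterior β − prior β.
Total across both batches: 16−2=14 responders, 34−20=14 non-responders.
Subtract the second batch: 14−5=9 responders and 14−6=8 non-responders.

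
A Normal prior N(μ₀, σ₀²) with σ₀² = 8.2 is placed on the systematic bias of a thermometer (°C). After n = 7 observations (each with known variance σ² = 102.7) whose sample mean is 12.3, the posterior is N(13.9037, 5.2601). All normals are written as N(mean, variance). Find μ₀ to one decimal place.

With known observation variance, the Normal–Normal posterior has precision τ_n = τ₀ + n/σ² and mean μ_n = (τ₀μ₀ + (n/σ²)x̄)/τ_n.
Here τ₀ = 1/8.2 = 0.121951 and τ_data = 7/102.7 = 0.068160, so τ_n = 0.190111.
Rearranging for μ₀: μ₀ = (μ_n·τ_n − τ_data·x̄)/τ₀ = (13.9037·0.190111 − 0.068160·12.3) / 0.121951 = 1.804878/0.121951 ≈ 14.8.

μ₀ = 14.8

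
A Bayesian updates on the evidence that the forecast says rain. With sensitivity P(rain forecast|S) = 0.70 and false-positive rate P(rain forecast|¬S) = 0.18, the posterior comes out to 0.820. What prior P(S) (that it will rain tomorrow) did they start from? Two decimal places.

P(S) = 0.54

In odds form, posterior odds = prior odds × likelihood ratio, so prior odds = posterior odds ÷ LR.
Posterior odds = 0.820/(1−0.820) = 4.5556. LR = 0.70/0.18 = 3.8889.
Prior odds = 4.5556/3.8889 = 1.1714, so P(S) = 1.1714/(1+1.1714) ≈ 0.54.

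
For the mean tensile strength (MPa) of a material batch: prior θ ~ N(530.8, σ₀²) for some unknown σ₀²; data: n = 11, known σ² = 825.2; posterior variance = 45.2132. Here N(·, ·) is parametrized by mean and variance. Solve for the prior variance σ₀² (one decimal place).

σ₀² = 113.8

For the Normal–Normal model with known σ², precisions add: τ_n = τ₀ + n/σ².
So 1/σ₀² = 1/45.2132 − 11/825.2 = 0.022117 − 0.013330 = 0.008787.
Hence σ₀² = 1/0.008787 ≈ 113.8.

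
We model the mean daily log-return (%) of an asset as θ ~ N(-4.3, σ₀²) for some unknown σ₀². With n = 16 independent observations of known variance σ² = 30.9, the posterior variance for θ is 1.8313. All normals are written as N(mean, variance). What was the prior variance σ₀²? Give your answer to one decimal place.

σ₀² = 35.4

Posterior precision equals prior precision plus data precision: 1/σ_n² = 1/σ₀² + n/σ².
So 1/σ₀² = 1/1.8313 − 16/30.9 = 0.546060 − 0.517799 = 0.028261.
Hence σ₀² = 1/0.028261 ≈ 35.4.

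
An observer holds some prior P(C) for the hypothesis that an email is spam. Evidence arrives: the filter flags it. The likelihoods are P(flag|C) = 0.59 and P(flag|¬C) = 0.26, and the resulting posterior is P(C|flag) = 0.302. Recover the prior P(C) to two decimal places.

In odds form, posterior odds = prior odds × likelihood ratio, so prior odds = posterior odds ÷ LR.
Posterior odds = 0.302/(1−0.302) = 0.4327. LR = 0.59/0.26 = 2.2692.
Prior odds = 0.4327/2.2692 = 0.1907, so P(C) = 0.1907/(1+0.1907) ≈ 0.16.

P(C) = 0.16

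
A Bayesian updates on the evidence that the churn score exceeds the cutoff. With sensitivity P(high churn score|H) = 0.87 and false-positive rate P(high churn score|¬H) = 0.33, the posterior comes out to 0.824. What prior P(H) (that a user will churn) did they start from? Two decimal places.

P(H) = 0.64

Bayes' rule in odds form gives O(H|E) = O(H)·[P(E|H)/P(E|¬H)], hence O(H) = O(H|E)/LR.
Posterior odds = 0.824/(1−0.824) = 4.6818. LR = 0.87/0.33 = 2.6364.
Prior odds = 4.6818/2.6364 = 1.7758, so P(H) = 1.7758/(1+1.7758) ≈ 0.64.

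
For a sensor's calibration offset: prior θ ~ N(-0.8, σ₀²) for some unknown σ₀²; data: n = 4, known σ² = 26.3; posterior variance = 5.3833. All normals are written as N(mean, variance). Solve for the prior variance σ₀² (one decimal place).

For the Normal–Normal model with known σ², precisions add: τ_n = τ₀ + n/σ².
So 1/σ₀² = 1/5.3833 − 4/26.3 = 0.185760 − 0.152091 = 0.033669.
Hence σ₀² = 1/0.033669 ≈ 29.7.

σ₀² = 29.7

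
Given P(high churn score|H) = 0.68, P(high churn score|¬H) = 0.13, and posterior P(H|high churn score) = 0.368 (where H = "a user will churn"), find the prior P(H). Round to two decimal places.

In odds form, posterior odds = prior odds × likelihood ratio, so prior odds = posterior odds ÷ LR.
Posterior odds = 0.368/(1−0.368) = 0.5823. LR = 0.68/0.13 = 5.2308.
Prior odds = 0.5823/5.2308 = 0.1113, so P(H) = 0.1113/(1+0.1113) ≈ 0.10.

P(H) = 0.10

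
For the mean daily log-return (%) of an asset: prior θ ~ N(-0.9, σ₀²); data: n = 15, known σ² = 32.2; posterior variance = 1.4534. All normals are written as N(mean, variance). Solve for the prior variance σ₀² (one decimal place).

Posterior precision equals prior precision plus data precision: 1/σ_n² = 1/σ₀² + n/σ².
So 1/σ₀² = 1/1.4534 − 15/32.2 = 0.688042 − 0.465839 = 0.222203.
Hence σ₀² = 1/0.222203 ≈ 4.5.

σ₀² = 4.5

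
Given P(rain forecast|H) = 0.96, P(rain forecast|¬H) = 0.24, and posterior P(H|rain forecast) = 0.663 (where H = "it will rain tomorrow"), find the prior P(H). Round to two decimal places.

Bayes' rule in odds form gives O(H|E) = O(H)·[P(E|H)/P(E|¬H)], hence O(H) = O(H|E)/LR.
Posterior odds = 0.663/(1−0.663) = 1.9674. LR = 0.96/0.24 = 4.0000.
Prior odds = 1.9674/4.0000 = 0.4919, so P(H) = 0.4919/(1+0.4919) ≈ 0.33.

P(H) = 0.33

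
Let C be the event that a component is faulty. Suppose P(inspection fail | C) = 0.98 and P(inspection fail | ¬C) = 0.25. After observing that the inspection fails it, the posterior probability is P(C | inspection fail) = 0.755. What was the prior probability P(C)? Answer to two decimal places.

Bayes' rule in odds form gives O(C|E) = O(C)·[P(E|C)/P(E|¬C)], hence O(C) = O(C|E)/LR.
Posterior odds = 0.755/(1−0.755) = 3.0816. LR = 0.98/0.25 = 3.9200.
Prior odds = 3.0816/3.9200 = 0.7861, so P(C) = 0.7861/(1+0.7861) ≈ 0.44.

P(C) = 0.44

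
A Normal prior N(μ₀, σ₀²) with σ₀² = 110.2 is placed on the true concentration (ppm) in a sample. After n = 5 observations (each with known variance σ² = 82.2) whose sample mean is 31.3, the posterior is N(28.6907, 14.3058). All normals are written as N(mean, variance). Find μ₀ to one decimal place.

μ₀ = 11.2

With known observation variance, the Normal–Normal posterior has precision τ_n = τ₀ + n/σ² and mean μ_n = (τ₀μ₀ + (n/σ²)x̄)/τ_n.
Here τ₀ = 1/110.2 = 0.009074 and τ_data = 5/82.2 = 0.060827, so τ_n = 0.069901.
Rearranging for μ₀: μ₀ = (μ_n·τ_n − τ_data·x̄)/τ₀ = (28.6907·0.069901 − 0.060827·31.3) / 0.009074 = 0.101624/0.009074 ≈ 11.2.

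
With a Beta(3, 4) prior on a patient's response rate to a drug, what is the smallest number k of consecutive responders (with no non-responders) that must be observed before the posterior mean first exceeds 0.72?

k = 8

After k responders and 0 non-responders the posterior is Beta(3+k, 4), with mean (3+k)/(3+4+k).
Set (3+k)/(7+k) > 0.72 and solve: k > (0.72·7 − 3)/(1 − 0.72) = 7.286.
The smallest integer exceeding 7.286 is 8.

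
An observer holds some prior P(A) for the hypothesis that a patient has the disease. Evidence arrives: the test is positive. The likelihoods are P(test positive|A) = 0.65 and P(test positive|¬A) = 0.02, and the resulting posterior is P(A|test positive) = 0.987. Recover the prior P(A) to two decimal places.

Bayes' rule in odds form gives O(A|E) = O(A)·[P(E|A)/P(E|¬A)], hence O(A) = O(A|E)/LR.
Posterior odds = 0.987/(1−0.987) = 75.9231. LR = 0.65/0.02 = 32.5000.
Prior odds = 75.9231/32.5000 = 2.3361, so P(A) = 2.3361/(1+2.3361) ≈ 0.70.

P(A) = 0.70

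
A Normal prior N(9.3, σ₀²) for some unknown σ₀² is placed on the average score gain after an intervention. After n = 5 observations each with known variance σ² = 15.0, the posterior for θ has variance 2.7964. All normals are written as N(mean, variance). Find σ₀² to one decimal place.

σ₀² = 41.2

For the Normal–Normal model with known σ², precisions add: τ_n = τ₀ + n/σ².
So 1/σ₀² = 1/2.7964 − 5/15.0 = 0.357603 − 0.333333 = 0.024270.
Hence σ₀² = 1/0.024270 ≈ 41.2.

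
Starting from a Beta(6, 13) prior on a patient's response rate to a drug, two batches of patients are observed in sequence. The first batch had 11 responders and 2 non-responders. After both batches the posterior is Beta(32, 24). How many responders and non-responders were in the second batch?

15 responders and 9 non-responders

Sequential conjugate updates are equivalent to a single update on the pooled data, so total successes = posterior α − prior α and total failures = posterior β − prior β.
Total across both batches: 32−6=26 responders, 24−13=11 non-responders.
Subtract the first batch: 26−11=15 responders and 11−2=9 non-responders.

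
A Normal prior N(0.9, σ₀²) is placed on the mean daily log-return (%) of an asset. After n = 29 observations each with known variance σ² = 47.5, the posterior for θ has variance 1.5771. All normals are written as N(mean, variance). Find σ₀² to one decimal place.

For the Normal–Normal model with known σ², precisions add: τ_n = τ₀ + n/σ².
So 1/σ₀² = 1/1.5771 − 29/47.5 = 0.634075 − 0.610526 = 0.023549.
Hence σ₀² = 1/0.023549 ≈ 42.5.

σ₀² = 42.5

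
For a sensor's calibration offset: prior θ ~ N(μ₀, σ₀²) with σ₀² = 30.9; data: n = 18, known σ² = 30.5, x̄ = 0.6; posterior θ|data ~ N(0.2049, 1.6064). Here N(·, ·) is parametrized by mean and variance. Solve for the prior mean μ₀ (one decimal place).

μ₀ = -7.0

The posterior mean is a precision-weighted average: μ_n = (τ₀μ₀ + τ_data·x̄)/(τ₀+τ_data), with τ₀=1/σ₀² and τ_data=n/σ².
Here τ₀ = 1/30.9 = 0.032362 and τ_data = 18/30.5 = 0.590164, so τ_n = 0.622526.
Rearranging for μ₀: μ₀ = (μ_n·τ_n − τ_data·x̄)/τ₀ = (0.2049·0.622526 − 0.590164·0.6) / 0.032362 = -0.226543/0.032362 ≈ -7.0.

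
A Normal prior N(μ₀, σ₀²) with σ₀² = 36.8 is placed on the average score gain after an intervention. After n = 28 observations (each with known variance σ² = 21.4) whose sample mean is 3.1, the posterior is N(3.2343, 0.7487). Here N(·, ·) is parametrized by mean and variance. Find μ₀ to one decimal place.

μ₀ = 9.7

The posterior mean is a precision-weighted average: μ_n = (τ₀μ₀ + τ_data·x̄)/(τ₀+τ_data), with τ₀=1/σ₀² and τ_data=n/σ².
Here τ₀ = 1/36.8 = 0.027174 and τ_data = 28/21.4 = 1.308411, so τ_n = 1.335585.
Rearranging for μ₀: μ₀ = (μ_n·τ_n − τ_data·x̄)/τ₀ = (3.2343·1.335585 − 1.308411·3.1) / 0.027174 = 0.263608/0.027174 ≈ 9.7.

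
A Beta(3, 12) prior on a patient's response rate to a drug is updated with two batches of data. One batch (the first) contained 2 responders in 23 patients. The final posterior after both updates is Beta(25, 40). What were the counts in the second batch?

20 responders and 7 non-responders

Sequential conjugate updates are equivalent to a single update on the pooled data, so total successes = posterior α − prior α and total failures = posterior β − prior β.
Total across both batches: 25−3=22 responders, 40−12=28 non-responders.
Subtract the first batch: 22−2=20 responders and 28−21=7 non-responders.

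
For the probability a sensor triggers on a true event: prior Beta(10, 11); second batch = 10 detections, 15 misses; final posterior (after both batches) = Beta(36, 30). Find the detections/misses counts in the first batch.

Sequential conjugate updates are equivalent to a single update on the pooled data, so total successes = posterior α − prior α and total failures = posterior β − prior β.
Total across both batches: 36−10=26 detections, 30−11=19 misses.
Subtract the second batch: 26−10=16 detections and 19−15=4 misses.

16 detections and 4 misses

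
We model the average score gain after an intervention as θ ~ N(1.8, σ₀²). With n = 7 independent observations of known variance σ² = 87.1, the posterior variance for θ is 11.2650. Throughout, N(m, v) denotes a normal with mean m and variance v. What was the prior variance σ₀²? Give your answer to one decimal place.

σ₀² = 119.0

Posterior precision equals prior precision plus data precision: 1/σ_n² = 1/σ₀² + n/σ².
So 1/σ₀² = 1/11.2650 − 7/87.1 = 0.088771 − 0.080367 = 0.008404.
Hence σ₀² = 1/0.008404 ≈ 119.0.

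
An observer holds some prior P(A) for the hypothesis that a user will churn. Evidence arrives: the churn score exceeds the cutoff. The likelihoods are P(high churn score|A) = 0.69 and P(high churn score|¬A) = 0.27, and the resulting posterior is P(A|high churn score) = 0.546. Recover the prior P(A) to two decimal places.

In odds form, posterior odds = prior odds × likelihood ratio, so prior odds = posterior odds ÷ LR.
Posterior odds = 0.546/(1−0.546) = 1.2026. LR = 0.69/0.27 = 2.5556.
Prior odds = 1.2026/2.5556 = 0.4706, so P(A) = 0.4706/(1+0.4706) ≈ 0.32.

P(A) = 0.32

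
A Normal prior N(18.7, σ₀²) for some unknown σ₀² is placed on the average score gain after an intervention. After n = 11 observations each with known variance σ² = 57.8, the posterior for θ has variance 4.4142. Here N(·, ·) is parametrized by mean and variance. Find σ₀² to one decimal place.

σ₀² = 27.6

For the Normal–Normal model with known σ², precisions add: τ_n = τ₀ + n/σ².
So 1/σ₀² = 1/4.4142 − 11/57.8 = 0.226542 − 0.190311 = 0.036231.
Hence σ₀² = 1/0.036231 ≈ 27.6.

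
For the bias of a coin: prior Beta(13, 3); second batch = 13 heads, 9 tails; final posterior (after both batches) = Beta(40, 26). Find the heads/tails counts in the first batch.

14 heads and 14 tails

Sequential conjugate updates are equivalent to a single update on the pooled data, so total successes = posterior α − prior α and total failures = posterior β − prior β.
Total across both batches: 40−13=27 heads, 26−3=23 tails.
Subtract the second batch: 27−13=14 heads and 23−9=14 tails.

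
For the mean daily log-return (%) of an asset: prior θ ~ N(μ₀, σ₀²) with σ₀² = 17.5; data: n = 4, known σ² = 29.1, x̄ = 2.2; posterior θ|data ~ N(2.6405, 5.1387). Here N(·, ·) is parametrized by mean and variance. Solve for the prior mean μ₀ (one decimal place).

μ₀ = 3.7

The posterior mean is a precision-weighted average: μ_n = (τ₀μ₀ + τ_data·x̄)/(τ₀+τ_data), with τ₀=1/σ₀² and τ_data=n/σ².
Here τ₀ = 1/17.5 = 0.057143 and τ_data = 4/29.1 = 0.137457, so τ_n = 0.194600.
Rearranging for μ₀: μ₀ = (μ_n·τ_n − τ_data·x̄)/τ₀ = (2.6405·0.194600 − 0.137457·2.2) / 0.057143 = 0.211436/0.057143 ≈ 3.7.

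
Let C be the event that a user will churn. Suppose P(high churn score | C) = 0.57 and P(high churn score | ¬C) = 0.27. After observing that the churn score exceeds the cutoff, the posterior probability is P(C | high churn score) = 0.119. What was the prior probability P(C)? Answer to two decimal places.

P(C) = 0.06

Bayes' rule in odds form gives O(C|E) = O(C)·[P(E|C)/P(E|¬C)], hence O(C) = O(C|E)/LR.
Posterior odds = 0.119/(1−0.119) = 0.1351. LR = 0.57/0.27 = 2.1111.
Prior odds = 0.1351/2.1111 = 0.0640, so P(C) = 0.0640/(1+0.0640) ≈ 0.06.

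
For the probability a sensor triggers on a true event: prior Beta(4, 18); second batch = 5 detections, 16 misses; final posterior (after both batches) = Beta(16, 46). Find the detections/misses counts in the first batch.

7 detections and 12 misses

Sequential conjugate updates are equivalent to a single update on the pooled data, so total successes = posterior α − prior α and total failures = posterior β − prior β.
Total across both batches: 16−4=12 detections, 46−18=28 misses.
Subtract the second batch: 12−5=7 detections and 28−16=12 misses.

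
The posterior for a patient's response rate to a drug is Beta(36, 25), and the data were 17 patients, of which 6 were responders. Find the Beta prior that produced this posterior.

Beta(30, 14)

A Beta(α, β) prior with s successes and f failures in binomial data gives a Beta(α+s, β+f) posterior.
Subtract the data counts: 36−6=30, 25−11=14.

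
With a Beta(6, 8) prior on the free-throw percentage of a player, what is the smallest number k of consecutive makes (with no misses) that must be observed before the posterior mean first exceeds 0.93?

k = 101

After k makes and 0 misses the posterior is Beta(6+k, 8), with mean (6+k)/(6+8+k).
Set (6+k)/(14+k) > 0.93 and solve: k > (0.93·14 − 6)/(1 − 0.93) = 100.286.
The smallest integer exceeding 100.286 is 101.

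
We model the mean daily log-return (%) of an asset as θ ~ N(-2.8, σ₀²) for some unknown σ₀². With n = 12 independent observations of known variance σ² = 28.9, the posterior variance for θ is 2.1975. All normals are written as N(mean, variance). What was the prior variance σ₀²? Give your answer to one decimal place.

Posterior precision equals prior precision plus data precision: 1/σ_n² = 1/σ₀² + n/σ².
So 1/σ₀² = 1/2.1975 − 12/28.9 = 0.455063 − 0.415225 = 0.039838.
Hence σ₀² = 1/0.039838 ≈ 25.1.

σ₀² = 25.1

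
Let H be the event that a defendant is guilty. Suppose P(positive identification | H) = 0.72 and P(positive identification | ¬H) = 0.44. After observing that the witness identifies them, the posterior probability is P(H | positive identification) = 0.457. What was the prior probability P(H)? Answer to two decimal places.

Bayes' rule in odds form gives O(H|E) = O(H)·[P(E|H)/P(E|¬H)], hence O(H) = O(H|E)/LR.
Posterior odds = 0.457/(1−0.457) = 0.8416. LR = 0.72/0.44 = 1.6364.
Prior odds = 0.8416/1.6364 = 0.5143, so P(H) = 0.5143/(1+0.5143) ≈ 0.34.

P(H) = 0.34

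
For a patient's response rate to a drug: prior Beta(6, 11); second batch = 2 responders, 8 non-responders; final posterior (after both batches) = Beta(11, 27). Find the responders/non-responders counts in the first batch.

Sequential conjugate updates are equivalent to a single update on the pooled data, so total successes = posterior α − prior α and total failures = posterior β − prior β.
Total across both batches: 11−6=5 responders, 27−11=16 non-responders.
Subtract the second batch: 5−2=3 responders and 16−8=8 non-responders.

3 responders and 8 non-responders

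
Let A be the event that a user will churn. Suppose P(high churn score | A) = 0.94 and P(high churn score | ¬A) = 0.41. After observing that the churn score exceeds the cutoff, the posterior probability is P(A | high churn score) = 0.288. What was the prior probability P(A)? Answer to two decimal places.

P(A) = 0.15

In odds form, posterior odds = prior odds × likelihood ratio, so prior odds = posterior odds ÷ LR.
Posterior odds = 0.288/(1−0.288) = 0.4045. LR = 0.94/0.41 = 2.2927.
Prior odds = 0.4045/2.2927 = 0.1764, so P(A) = 0.1764/(1+0.1764) ≈ 0.15.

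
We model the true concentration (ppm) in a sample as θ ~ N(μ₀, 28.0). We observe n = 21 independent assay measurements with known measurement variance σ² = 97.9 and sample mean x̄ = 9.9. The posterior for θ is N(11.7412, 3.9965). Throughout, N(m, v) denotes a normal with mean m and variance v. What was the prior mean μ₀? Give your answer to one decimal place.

The posterior mean is a precision-weighted average: μ_n = (τ₀μ₀ + τ_data·x̄)/(τ₀+τ_data), with τ₀=1/σ₀² and τ_data=n/σ².
Here τ₀ = 1/28.0 = 0.035714 and τ_data = 21/97.9 = 0.214505, so τ_n = 0.250219.
Rearranging for μ₀: μ₀ = (μ_n·τ_n − τ_data·x̄)/τ₀ = (11.7412·0.250219 − 0.214505·9.9) / 0.035714 = 0.814272/0.035714 ≈ 22.8.

μ₀ = 22.8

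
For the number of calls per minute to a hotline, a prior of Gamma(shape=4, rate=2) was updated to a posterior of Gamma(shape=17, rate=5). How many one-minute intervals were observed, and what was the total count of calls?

n = 3 one-minute intervals with total 13 calls

A Gamma(α, β) prior (rate parametrization) on a Poisson rate with n observations summing to S gives posterior Gamma(α+S, β+n).
Matching: Σxᵢ = 17 − 4 = 13 and n = 5 − 2 = 3.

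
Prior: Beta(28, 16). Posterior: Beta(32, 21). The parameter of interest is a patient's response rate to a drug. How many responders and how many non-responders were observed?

Beta is conjugate to the binomial likelihood: posterior = Beta(α+s, β+f).
Match parameters: s=32−28=4, f=21−16=5.

4 responders and 5 non-responders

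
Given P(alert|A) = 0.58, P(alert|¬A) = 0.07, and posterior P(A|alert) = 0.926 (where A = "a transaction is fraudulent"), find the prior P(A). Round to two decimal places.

P(A) = 0.60

Bayes' rule in odds form gives O(A|E) = O(A)·[P(E|A)/P(E|¬A)], hence O(A) = O(A|E)/LR.
Posterior odds = 0.926/(1−0.926) = 12.5135. LR = 0.58/0.07 = 8.2857.
Prior odds = 12.5135/8.2857 = 1.5103, so P(A) = 1.5103/(1+1.5103) ≈ 0.60.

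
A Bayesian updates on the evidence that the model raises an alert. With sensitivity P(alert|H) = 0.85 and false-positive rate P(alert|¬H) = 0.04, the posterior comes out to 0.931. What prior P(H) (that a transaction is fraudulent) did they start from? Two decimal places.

P(H) = 0.39

In odds form, posterior odds = prior odds × likelihood ratio, so prior odds = posterior odds ÷ LR.
Posterior odds = 0.931/(1−0.931) = 13.4928. LR = 0.85/0.04 = 21.2500.
Prior odds = 13.4928/21.2500 = 0.6350, so P(H) = 0.6350/(1+0.6350) ≈ 0.39.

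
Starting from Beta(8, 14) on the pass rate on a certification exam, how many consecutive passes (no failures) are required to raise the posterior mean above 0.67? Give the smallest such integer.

After k passes and 0 failures the posterior is Beta(8+k, 14), with mean (8+k)/(8+14+k).
Set (8+k)/(22+k) > 0.67 and solve: k > (0.67·22 − 8)/(1 − 0.67) = 20.424.
The smallest integer exceeding 20.424 is 21.

k = 21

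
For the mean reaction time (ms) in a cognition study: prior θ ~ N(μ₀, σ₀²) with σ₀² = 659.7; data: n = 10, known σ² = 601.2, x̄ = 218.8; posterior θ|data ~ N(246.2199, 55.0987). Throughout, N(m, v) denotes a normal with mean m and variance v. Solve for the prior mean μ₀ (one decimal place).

μ₀ = 547.1

With known observation variance, the Normal–Normal posterior has precision τ_n = τ₀ + n/σ² and mean μ_n = (τ₀μ₀ + (n/σ²)x̄)/τ_n.
Here τ₀ = 1/659.7 = 0.001516 and τ_data = 10/601.2 = 0.016633, so τ_n = 0.018149.
Rearranging for μ₀: μ₀ = (μ_n·τ_n − τ_data·x̄)/τ₀ = (246.2199·0.018149 − 0.016633·218.8) / 0.001516 = 0.829345/0.001516 ≈ 547.1.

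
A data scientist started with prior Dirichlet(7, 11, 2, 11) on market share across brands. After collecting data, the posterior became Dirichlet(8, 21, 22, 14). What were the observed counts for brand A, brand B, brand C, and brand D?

For a Dirichlet(α) prior with multinomial counts c, the posterior is Dirichlet(α + c) componentwise.
Counts are posterior − prior componentwise: 8−7=1, 21−11=10, 22−2=20, 14−11=3.

counts (1, 10, 20, 3)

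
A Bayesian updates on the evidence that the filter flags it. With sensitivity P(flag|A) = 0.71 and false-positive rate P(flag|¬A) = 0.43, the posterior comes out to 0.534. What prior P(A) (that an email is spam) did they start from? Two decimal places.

In odds form, posterior odds = prior odds × likelihood ratio, so prior odds = posterior odds ÷ LR.
Posterior odds = 0.534/(1−0.534) = 1.1459. LR = 0.71/0.43 = 1.6512.
Prior odds = 1.1459/1.6512 = 0.6940, so P(A) = 0.6940/(1+0.6940) ≈ 0.41.

P(A) = 0.41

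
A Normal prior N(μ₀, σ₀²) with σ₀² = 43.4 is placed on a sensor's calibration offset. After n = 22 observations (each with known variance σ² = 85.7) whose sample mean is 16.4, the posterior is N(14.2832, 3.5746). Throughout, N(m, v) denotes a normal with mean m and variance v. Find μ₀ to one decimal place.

The posterior mean is a precision-weighted average: μ_n = (τ₀μ₀ + τ_data·x̄)/(τ₀+τ_data), with τ₀=1/σ₀² and τ_data=n/σ².
Here τ₀ = 1/43.4 = 0.023041 and τ_data = 22/85.7 = 0.256709, so τ_n = 0.279750.
Rearranging for μ₀: μ₀ = (μ_n·τ_n − τ_data·x̄)/τ₀ = (14.2832·0.279750 − 0.256709·16.4) / 0.023041 = -0.214302/0.023041 ≈ -9.3.

μ₀ = -9.3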